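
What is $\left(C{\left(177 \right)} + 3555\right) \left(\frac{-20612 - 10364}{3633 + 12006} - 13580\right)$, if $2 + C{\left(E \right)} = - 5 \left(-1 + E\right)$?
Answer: $- \frac{189256059036}{5213} \approx -3.6305 \cdot 10^{7}$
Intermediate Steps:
$C{\left(E \right)} = 3 - 5 E$ ($C{\left(E \right)} = -2 - 5 \left(-1 + E\right) = -2 - \left(-5 + 5 E\right) = 3 - 5 E$)
$\left(C{\left(177 \right)} + 3555\right) \left(\frac{-20612 - 10364}{3633 + 12006} - 13580\right) = \left(\left(3 - 885\right) + 3555\right) \left(\frac{-20612 - 10364}{3633 + 12006} - 13580\right) = \left(\left(3 - 885\right) + 3555\right) \left(- \frac{30976}{15639} - 13580\right) = \left(-882 + 3555\right) \left(\left(-30976\right) \frac{1}{15639} - 13580\right) = 2673 \left(- \frac{30976}{15639} - 13580\right) = 2673 \left(- \frac{212408596}{15639}\right) = - \frac{189256059036}{5213}$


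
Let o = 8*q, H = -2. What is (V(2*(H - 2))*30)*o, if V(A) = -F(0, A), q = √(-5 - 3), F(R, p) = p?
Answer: 3840*I*√2 ≈ 5430.6*I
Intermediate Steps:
q = 2*I*√2 (q = √(-8) = 2*I*√2 ≈ 2.8284*I)
V(A) = -A
o = 16*I*√2 (o = 8*(2*I*√2) = 16*I*√2 ≈ 22.627*I)
(V(2*(H - 2))*30)*o = (-2*(-2 - 2)*30)*(16*I*√2) = (-2*(-4)*30)*(16*I*√2) = (-1*(-8)*30)*(16*I*√2) = (8*30)*(16*I*√2) = 240*(16*I*√2) = 3840*I*√2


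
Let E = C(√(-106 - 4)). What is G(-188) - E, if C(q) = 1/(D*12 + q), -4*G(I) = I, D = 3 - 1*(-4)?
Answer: 168359/3583 + I*√110/7166 ≈ 46.988 + 0.0014636*I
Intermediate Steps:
D = 7 (D = 3 + 4 = 7)
G(I) = -I/4
C(q) = 1/(84 + q) (C(q) = 1/(7*12 + q) = 1/(84 + q))
E = 1/(84 + I*√110) (E = 1/(84 + √(-106 - 4)) = 1/(84 + √(-110)) = 1/(84 + I*√110) ≈ 0.011722 - 0.0014636*I)
G(-188) - E = -¼*(-188) - (42/3583 - I*√110/7166) = 47 + (-42/3583 + I*√110/7166) = 168359/3583 + I*√110/7166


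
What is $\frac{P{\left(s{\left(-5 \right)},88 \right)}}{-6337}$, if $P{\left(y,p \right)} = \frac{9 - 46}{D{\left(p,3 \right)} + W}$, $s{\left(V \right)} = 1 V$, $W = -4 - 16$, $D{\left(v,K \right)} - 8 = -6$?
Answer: $- \frac{37}{114066} \approx -0.00032437$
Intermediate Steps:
$D{\left(v,K \right)} = 2$ ($D{\left(v,K \right)} = 8 - 6 = 2$)
$W = -20$
$s{\left(V \right)} = V$
$P{\left(y,p \right)} = \frac{37}{18}$ ($P{\left(y,p \right)} = \frac{9 - 46}{2 - 20} = - \frac{37}{-18} = \left(-37\right) \left(- \frac{1}{18}\right) = \frac{37}{18}$)
$\frac{P{\left(s{\left(-5 \right)},88 \right)}}{-6337} = \frac{37}{18 \left(-6337\right)} = \frac{37}{18} \left(- \frac{1}{6337}\right) = - \frac{37}{114066}$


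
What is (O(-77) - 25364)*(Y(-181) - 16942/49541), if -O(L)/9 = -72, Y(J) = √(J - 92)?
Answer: 418738472/49541 - 24716*I*√273 ≈ 8452.4 - 4.0838e+5*I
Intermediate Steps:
Y(J) = √(-92 + J)
O(L) = 648 (O(L) = -9*(-72) = 648)
(O(-77) - 25364)*(Y(-181) - 16942/49541) = (648 - 25364)*(√(-92 - 181) - 16942/49541) = -24716*(√(-273) - 16942*1/49541) = -24716*(I*√273 - 16942/49541) = -24716*(-16942/49541 + I*√273) = 418738472/49541 - 24716*I*√273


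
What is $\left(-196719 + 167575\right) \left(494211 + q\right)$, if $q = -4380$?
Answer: $-14275634664$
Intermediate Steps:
$\left(-196719 + 167575\right) \left(494211 + q\right) = \left(-196719 + 167575\right) \left(494211 - 4380\right) = \left(-29144\right) 489831 = -14275634664$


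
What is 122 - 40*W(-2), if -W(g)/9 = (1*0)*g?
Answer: 122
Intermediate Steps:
W(g) = 0 (W(g) = -9*1*0*g = -0*g = -9*0 = 0)
122 - 40*W(-2) = 122 - 40*0 = 122 + 0 = 122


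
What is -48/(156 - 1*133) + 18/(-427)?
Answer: -20910/9821 ≈ -2.1291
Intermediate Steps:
-48/(156 - 1*133) + 18/(-427) = -48/(156 - 133) + 18*(-1/427) = -48/23 - 18/427 = -20910/9821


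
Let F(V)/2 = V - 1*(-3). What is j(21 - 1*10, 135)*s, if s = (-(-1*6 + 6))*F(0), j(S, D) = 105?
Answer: 0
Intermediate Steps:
F(V) = 6 + 2*V (F(V) = 2*(V - 1*(-3)) = 2*(V + 3) = 2*(3 + V) = 6 + 2*V)
s = 0 (s = (-(-1*6 + 6))*(6 + 2*0) = (-(-6 + 6))*(6 + 0) = -1*0*6 = 0*6 = 0)
j(21 - 1*10, 135)*s = 105*0 = 0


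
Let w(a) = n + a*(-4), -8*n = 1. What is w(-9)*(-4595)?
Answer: -1318765/8 ≈ -1.6485e+5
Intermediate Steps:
n = -1/8 (n = -1/8*1 = -1/8 ≈ -0.12500)
w(a) = -1/8 - 4*a (w(a) = -1/8 + a*(-4) = -1/8 - 4*a)
w(-9)*(-4595) = (-1/8 - 4*(-9))*(-4595) = (-1/8 + 36)*(-4595) = (287/8)*(-4595) = -1318765/8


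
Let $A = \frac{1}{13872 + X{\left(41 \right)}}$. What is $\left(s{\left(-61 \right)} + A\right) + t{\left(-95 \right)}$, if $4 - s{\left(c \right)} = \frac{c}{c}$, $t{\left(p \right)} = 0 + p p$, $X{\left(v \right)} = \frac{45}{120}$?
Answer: $\frac{1001918420}{110979} \approx 9028.0$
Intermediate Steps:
$X{\left(v \right)} = \frac{3}{8}$ ($X{\left(v \right)} = 45 \cdot \frac{1}{120} = \frac{3}{8}$)
$t{\left(p \right)} = p^{2}$ ($t{\left(p \right)} = 0 + p^{2} = p^{2}$)
$s{\left(c \right)} = 3$ ($s{\left(c \right)} = 4 - \frac{c}{c} = 4 - 1 = 3$)
$A = \frac{8}{110979}$ ($A = \frac{1}{13872 + \frac{3}{8}} = \frac{1}{\frac{110979}{8}} = \frac{8}{110979} \approx 7.2086 \cdot 10^{-5}$)
$\left(s{\left(-61 \right)} + A\right) + t{\left(-95 \right)} = \left(3 + \frac{8}{110979}\right) + \left(-95\right)^{2} = \frac{332945}{110979} + 9025 = \frac{1001918420}{110979}$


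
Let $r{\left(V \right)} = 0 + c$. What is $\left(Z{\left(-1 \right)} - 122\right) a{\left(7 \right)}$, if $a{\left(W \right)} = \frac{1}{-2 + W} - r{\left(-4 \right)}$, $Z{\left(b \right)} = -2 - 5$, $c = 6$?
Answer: $\frac{3741}{5} \approx 748.2$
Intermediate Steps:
$r{\left(V \right)} = 6$ ($r{\left(V \right)} = 0 + 6 = 6$)
$Z{\left(b \right)} = -7$ ($Z{\left(b \right)} = -2 - 5 = -7$)
$a{\left(W \right)} = -6 + \frac{1}{-2 + W}$ ($a{\left(W \right)} = \frac{1}{-2 + W} - 6 = -6 + \frac{1}{-2 + W}$)
$\left(Z{\left(-1 \right)} - 122\right) a{\left(7 \right)} = \left(-7 - 122\right) \frac{13 - 42}{-2 + 7} = - 129 \frac{13 - 42}{5} = - 129 \cdot \frac{1}{5} \left(-29\right) = \left(-129\right) \left(- \frac{29}{5}\right) = \frac{3741}{5}$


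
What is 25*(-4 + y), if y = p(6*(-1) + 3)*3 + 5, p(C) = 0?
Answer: 25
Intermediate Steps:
y = 5 (y = 0*3 + 5 = 0 + 5 = 5)
25*(-4 + y) = 25*(-4 + 5) = 25*1 = 25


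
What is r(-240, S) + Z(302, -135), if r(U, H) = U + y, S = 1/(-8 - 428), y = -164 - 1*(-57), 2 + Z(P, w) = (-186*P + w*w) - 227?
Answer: -38523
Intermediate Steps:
Z(P, w) = -229 + w**2 - 186*P (Z(P, w) = -2 + ((-186*P + w*w) - 227) = -2 + ((-186*P + w**2) - 227) = -2 + ((w**2 - 186*P) - 227) = -2 + (-227 + w**2 - 186*P) = -229 + w**2 - 186*P)
y = -107 (y = -164 + 57 = -107)
S = -1/436 (S = 1/(-436) = -1/436 ≈ -0.0022936)
r(U, H) = -107 + U (r(U, H) = U - 107 = -107 + U)
r(-240, S) + Z(302, -135) = (-107 - 240) + (-229 + (-135)**2 - 186*302) = -347 + (-229 + 18225 - 56172) = -347 - 38176 = -38523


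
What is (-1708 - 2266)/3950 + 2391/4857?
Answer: -1642878/3197525 ≈ -0.51380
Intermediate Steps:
(-1708 - 2266)/3950 + 2391/4857 = -3974*1/3950 + 2391*(1/4857) = -1987/1975 + 797/1619 = -1642878/3197525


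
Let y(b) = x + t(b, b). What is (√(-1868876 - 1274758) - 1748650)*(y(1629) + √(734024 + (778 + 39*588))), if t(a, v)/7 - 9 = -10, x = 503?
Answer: -(496 + √757734)*(1748650 - I*√3143634) ≈ -2.3895e+9 + 2.4228e+6*I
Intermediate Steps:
t(a, v) = -7 (t(a, v) = 63 + 7*(-10) = 63 - 70 = -7)
y(b) = 496 (y(b) = 503 - 7 = 496)
(√(-1868876 - 1274758) - 1748650)*(y(1629) + √(734024 + (778 + 39*588))) = (√(-1868876 - 1274758) - 1748650)*(496 + √(734024 + (778 + 39*588))) = (√(-3143634) - 1748650)*(496 + √(734024 + (778 + 22932))) = (I*√3143634 - 1748650)*(496 + √(734024 + 23710)) = (-1748650 + I*√3143634)*(496 + √757734)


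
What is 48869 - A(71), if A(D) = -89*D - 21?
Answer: 55209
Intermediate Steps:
A(D) = -21 - 89*D
48869 - A(71) = 48869 - (-21 - 89*71) = 48869 - (-21 - 6319) = 48869 - 1*(-6340) = 48869 + 6340 = 55209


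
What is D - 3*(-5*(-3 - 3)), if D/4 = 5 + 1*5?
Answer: -50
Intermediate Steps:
D = 40 (D = 4*(5 + 1*5) = 4*(5 + 5) = 4*10 = 40)
D - 3*(-5*(-3 - 3)) = 40 - 3*(-5*(-3 - 3)) = 40 - 3*(-5*(-6)) = 40 - 3*(-1*(-30)) = 40 - 90 = -50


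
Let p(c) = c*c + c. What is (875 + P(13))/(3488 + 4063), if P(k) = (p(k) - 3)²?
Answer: 10972/2517 ≈ 4.3592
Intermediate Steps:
p(c) = c + c² (p(c) = c² + c = c + c²)
P(k) = (-3 + k*(1 + k))² (P(k) = (k*(1 + k) - 3)² = (-3 + k*(1 + k))²)
(875 + P(13))/(3488 + 4063) = (875 + (-3 + 13*(1 + 13))²)/(3488 + 4063) = (875 + (-3 + 13*14)²)/7551 = (875 + (-3 + 182)²)*(1/7551) = (875 + 179²)*(1/7551) = (875 + 32041)*(1/7551) = 32916*(1/7551) = 10972/2517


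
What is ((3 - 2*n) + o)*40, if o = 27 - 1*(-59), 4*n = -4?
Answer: 3640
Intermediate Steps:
n = -1 (n = (1/4)*(-4) = -1)
o = 86 (o = 27 + 59 = 86)
((3 - 2*n) + o)*40 = ((3 - 2*(-1)) + 86)*40 = ((3 + 2) + 86)*40 = (5 + 86)*40 = 91*40 = 3640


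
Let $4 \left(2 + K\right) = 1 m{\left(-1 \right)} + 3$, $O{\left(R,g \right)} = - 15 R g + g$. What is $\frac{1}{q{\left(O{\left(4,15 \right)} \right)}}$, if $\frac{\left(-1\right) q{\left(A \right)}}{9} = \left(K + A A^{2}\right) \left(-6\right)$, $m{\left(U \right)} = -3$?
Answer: $- \frac{1}{37430322858} \approx -2.6716 \cdot 10^{-11}$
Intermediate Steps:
$O{\left(R,g \right)} = g - 15 R g$ ($O{\left(R,g \right)} = - 15 R g + g = g - 15 R g$)
$K = -2$ ($K = -2 + \frac{1 \left(-3\right) + 3}{4} = -2 + \frac{-3 + 3}{4} = -2 + \frac{1}{4} \cdot 0 = -2 + 0 = -2$)
$q{\left(A \right)} = -108 + 54 A^{3}$ ($q{\left(A \right)} = - 9 \left(-2 + A A^{2}\right) \left(-6\right) = - 9 \left(-2 + A^{3}\right) \left(-6\right) = - 9 \left(12 - 6 A^{3}\right) = -108 + 54 A^{3}$)
$\frac{1}{q{\left(O{\left(4,15 \right)} \right)}} = \frac{1}{-108 + 54 \left(15 \left(1 - 60\right)\right)^{3}} = \frac{1}{-108 + 54 \left(15 \left(-59\right)\right)^{3}} = \frac{1}{-108 + 54 \left(-885\right)^{3}} = \frac{1}{-108 + 54 \left(-693154125\right)} = \frac{1}{-108 - 37430322750} = \frac{1}{-37430322858} = - \frac{1}{37430322858}$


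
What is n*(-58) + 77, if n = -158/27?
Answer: 11243/27 ≈ 416.41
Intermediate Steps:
n = -158/27 (n = -158*1/27 = -158/27 ≈ -5.8519)
n*(-58) + 77 = -158/27*(-58) + 77 = 9164/27 + 77 = 11243/27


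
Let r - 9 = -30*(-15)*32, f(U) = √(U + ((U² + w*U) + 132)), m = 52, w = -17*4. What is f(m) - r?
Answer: -14409 + 18*I*√2 ≈ -14409.0 + 25.456*I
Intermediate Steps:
w = -68
f(U) = √(132 + U² - 67*U) (f(U) = √(U + ((U² - 68*U) + 132)) = √(U + (132 + U² - 68*U)) = √(132 + U² - 67*U))
r = 14409 (r = 9 - 30*(-15)*32 = 9 + 450*32 = 9 + 14400 = 14409)
f(m) - r = √(132 + 52² - 67*52) - 1*14409 = √(132 + 2704 - 3484) - 14409 = √(-648) - 14409 = 18*I*√2 - 14409 = -14409 + 18*I*√2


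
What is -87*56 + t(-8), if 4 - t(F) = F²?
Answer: -4932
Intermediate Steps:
t(F) = 4 - F²
-87*56 + t(-8) = -87*56 + (4 - 1*(-8)²) = -4872 + (4 - 1*64) = -4872 + (4 - 64) = -4872 - 60 = -4932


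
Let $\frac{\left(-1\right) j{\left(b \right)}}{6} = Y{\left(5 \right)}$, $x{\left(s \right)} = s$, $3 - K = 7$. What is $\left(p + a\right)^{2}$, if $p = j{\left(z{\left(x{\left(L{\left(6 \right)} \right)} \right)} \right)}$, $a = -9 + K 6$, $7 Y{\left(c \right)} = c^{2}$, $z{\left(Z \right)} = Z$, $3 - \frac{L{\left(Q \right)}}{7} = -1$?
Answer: $\frac{145161}{49} \approx 2962.5$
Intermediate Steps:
$K = -4$ ($K = 3 - 7 = -4$)
$L{\left(Q \right)} = 28$ ($L{\left(Q \right)} = 21 - -7 = 21 + 7 = 28$)
$Y{\left(c \right)} = \frac{c^{2}}{7}$
$j{\left(b \right)} = - \frac{150}{7}$ ($j{\left(b \right)} = - 6 \frac{5^{2}}{7} = - 6 \cdot \frac{1}{7} \cdot 25 = \left(-6\right) \frac{25}{7} = - \frac{150}{7}$)
$a = -33$ ($a = -9 - 24 = -33$)
$p = - \frac{150}{7} \approx -21.429$
$\left(p + a\right)^{2} = \left(- \frac{150}{7} - 33\right)^{2} = \left(- \frac{381}{7}\right)^{2} = \frac{145161}{49}$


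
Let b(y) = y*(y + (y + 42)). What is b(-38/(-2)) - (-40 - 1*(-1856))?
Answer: -296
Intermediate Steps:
b(y) = y*(42 + 2*y) (b(y) = y*(y + (42 + y)) = y*(42 + 2*y))
b(-38/(-2)) - (-40 - 1*(-1856)) = 2*(-38/(-2))*(21 - 38/(-2)) - (-40 - 1*(-1856)) = 2*(-38*(-½))*(21 - 38*(-½)) - (-40 + 1856) = 2*19*(21 + 19) - 1*1816 = 2*19*40 - 1816 = 1520 - 1816 = -296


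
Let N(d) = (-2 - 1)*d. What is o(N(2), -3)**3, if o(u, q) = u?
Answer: -216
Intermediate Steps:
N(d) = -3*d
o(N(2), -3)**3 = (-3*2)**3 = (-6)**3 = -216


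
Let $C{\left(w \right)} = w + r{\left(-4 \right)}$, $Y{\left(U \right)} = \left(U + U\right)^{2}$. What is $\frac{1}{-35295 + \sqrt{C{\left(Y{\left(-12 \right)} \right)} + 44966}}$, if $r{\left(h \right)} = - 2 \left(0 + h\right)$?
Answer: $- \frac{7059}{249138295} - \frac{\sqrt{1822}}{249138295} \approx -2.8505 \cdot 10^{-5}$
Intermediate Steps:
$Y{\left(U \right)} = 4 U^{2}$ ($Y{\left(U \right)} = \left(2 U\right)^{2} = 4 U^{2}$)
$r{\left(h \right)} = - 2 h$
$C{\left(w \right)} = 8 + w$ ($C{\left(w \right)} = w - -8 = w + 8 = 8 + w$)
$\frac{1}{-35295 + \sqrt{C{\left(Y{\left(-12 \right)} \right)} + 44966}} = \frac{1}{-35295 + \sqrt{\left(8 + 4 \left(-12\right)^{2}\right) + 44966}} = \frac{1}{-35295 + \sqrt{\left(8 + 4 \cdot 144\right) + 44966}} = \frac{1}{-35295 + \sqrt{\left(8 + 576\right) + 44966}} = \frac{1}{-35295 + \sqrt{584 + 44966}} = \frac{1}{-35295 + \sqrt{45550}} = \frac{1}{-35295 + 5 \sqrt{1822}}$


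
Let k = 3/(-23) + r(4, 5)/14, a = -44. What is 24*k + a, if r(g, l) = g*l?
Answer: -2068/161 ≈ -12.845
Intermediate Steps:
k = 209/161 (k = 3/(-23) + (4*5)/14 = 3*(-1/23) + 20*(1/14) = -3/23 + 10/7 = 209/161 ≈ 1.2981)
24*k + a = 24*(209/161) - 44 = 5016/161 - 44 = -2068/161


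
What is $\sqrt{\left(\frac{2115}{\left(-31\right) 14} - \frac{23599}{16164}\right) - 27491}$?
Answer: $\frac{23 i \sqrt{17764359579617}}{584598} \approx 165.82 i$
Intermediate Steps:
$\sqrt{\left(\frac{2115}{\left(-31\right) 14} - \frac{23599}{16164}\right) - 27491} = \sqrt{\left(\frac{2115}{-434} - \frac{23599}{16164}\right) - 27491} = \sqrt{\left(2115 \left(- \frac{1}{434}\right) - \frac{23599}{16164}\right) - 27491} = \sqrt{\left(- \frac{2115}{434} - \frac{23599}{16164}\right) - 27491} = \sqrt{- \frac{22214413}{3507588} - 27491} = \sqrt{- \frac{96449316121}{3507588}} = \frac{23 i \sqrt{17764359579617}}{584598}$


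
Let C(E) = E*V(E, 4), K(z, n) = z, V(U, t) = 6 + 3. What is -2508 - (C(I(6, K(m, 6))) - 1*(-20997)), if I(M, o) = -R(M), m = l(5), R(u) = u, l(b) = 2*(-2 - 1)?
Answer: -23451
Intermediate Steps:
l(b) = -6 (l(b) = 2*(-3) = -6)
V(U, t) = 9
m = -6
I(M, o) = -M
C(E) = 9*E (C(E) = E*9 = 9*E)
-2508 - (C(I(6, K(m, 6))) - 1*(-20997)) = -2508 - (9*(-1*6) - 1*(-20997)) = -2508 - (9*(-6) + 20997) = -2508 - (-54 + 20997) = -2508 - 1*20943 = -2508 - 20943 = -23451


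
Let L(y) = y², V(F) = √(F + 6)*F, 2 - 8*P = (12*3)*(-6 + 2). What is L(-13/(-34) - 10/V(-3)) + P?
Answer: 344891/15606 + 130*√3/153 ≈ 23.572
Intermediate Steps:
P = 73/4 (P = ¼ - 12*3*(-6 + 2)/8 = ¼ - 9*(-4)/2 = ¼ - ⅛*(-144) = ¼ + 18 = 73/4 ≈ 18.250)
V(F) = F*√(6 + F) (V(F) = √(6 + F)*F = F*√(6 + F))
L(-13/(-34) - 10/V(-3)) + P = (-13/(-34) - 10*(-1/(3*√(6 - 3))))² + 73/4 = (-13*(-1/34) - 10*(-√3/9))² + 73/4 = (13/34 - (-10)*√3/9)² + 73/4 = (13/34 + 10*√3/9)² + 73/4 = 73/4 + (13/34 + 10*√3/9)²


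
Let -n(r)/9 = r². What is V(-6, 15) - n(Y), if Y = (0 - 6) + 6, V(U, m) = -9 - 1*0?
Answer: -9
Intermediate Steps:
V(U, m) = -9 (V(U, m) = -9 + 0 = -9)
Y = 0 (Y = -6 + 6 = 0)
n(r) = -9*r²
V(-6, 15) - n(Y) = -9 - (-9)*0² = -9 - (-9)*0 = -9 - 1*0 = -9 + 0 = -9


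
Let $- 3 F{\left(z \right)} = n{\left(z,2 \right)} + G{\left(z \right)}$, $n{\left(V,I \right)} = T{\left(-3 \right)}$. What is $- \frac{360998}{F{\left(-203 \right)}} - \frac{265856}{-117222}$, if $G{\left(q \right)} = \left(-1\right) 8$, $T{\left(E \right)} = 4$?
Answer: $- \frac{31737414811}{117222} \approx -2.7075 \cdot 10^{5}$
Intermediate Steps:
$n{\left(V,I \right)} = 4$
$G{\left(q \right)} = -8$
$F{\left(z \right)} = \frac{4}{3}$ ($F{\left(z \right)} = - \frac{4 - 8}{3} = \left(- \frac{1}{3}\right) \left(-4\right) = \frac{4}{3}$)
$- \frac{360998}{F{\left(-203 \right)}} - \frac{265856}{-117222} = - \frac{360998}{\frac{4}{3}} - \frac{265856}{-117222} = \left(-360998\right) \frac{3}{4} - - \frac{132928}{58611} = - \frac{541497}{2} + \frac{132928}{58611} = - \frac{31737414811}{117222}$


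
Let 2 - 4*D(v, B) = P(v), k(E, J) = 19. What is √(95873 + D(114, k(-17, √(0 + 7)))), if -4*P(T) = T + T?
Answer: √383551/2 ≈ 309.66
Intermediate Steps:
P(T) = -T/2 (P(T) = -(T + T)/4 = -T/2)
D(v, B) = ½ + v/8 (D(v, B) = ½ - (-1)*v/8 = ½ + v/8)
√(95873 + D(114, k(-17, √(0 + 7)))) = √(95873 + (½ + (⅛)*114)) = √(95873 + (½ + 57/4)) = √(95873 + 59/4) = √(383551/4) = √383551/2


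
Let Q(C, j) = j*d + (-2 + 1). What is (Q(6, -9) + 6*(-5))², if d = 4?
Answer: 4489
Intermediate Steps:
Q(C, j) = -1 + 4*j (Q(C, j) = j*4 + (-2 + 1) = 4*j - 1 = -1 + 4*j)
(Q(6, -9) + 6*(-5))² = ((-1 + 4*(-9)) + 6*(-5))² = ((-1 - 36) - 30)² = (-37 - 30)² = (-67)² = 4489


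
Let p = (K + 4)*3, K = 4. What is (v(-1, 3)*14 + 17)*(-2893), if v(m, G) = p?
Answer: -1021229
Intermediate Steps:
p = 24 (p = (4 + 4)*3 = 8*3 = 24)
v(m, G) = 24
(v(-1, 3)*14 + 17)*(-2893) = (24*14 + 17)*(-2893) = (336 + 17)*(-2893) = 353*(-2893) = -1021229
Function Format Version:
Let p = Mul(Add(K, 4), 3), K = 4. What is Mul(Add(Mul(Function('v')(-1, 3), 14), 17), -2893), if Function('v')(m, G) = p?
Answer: -1021229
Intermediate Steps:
p = 24 (p = Mul(Add(4, 4), 3) = Mul(8, 3) = 24)
Function('v')(m, G) = 24
Mul(Add(Mul(Function('v')(-1, 3), 14), 17), -2893) = Mul(Add(Mul(24, 14), 17), -2893) = Mul(Add(336, 17), -2893) = Mul(353, -2893) = -1021229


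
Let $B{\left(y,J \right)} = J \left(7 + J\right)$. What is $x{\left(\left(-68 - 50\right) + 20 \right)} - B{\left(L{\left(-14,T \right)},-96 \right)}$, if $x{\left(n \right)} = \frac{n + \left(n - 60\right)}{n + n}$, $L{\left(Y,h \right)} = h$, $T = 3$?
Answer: $- \frac{418592}{49} \approx -8542.7$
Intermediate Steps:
$x{\left(n \right)} = \frac{-60 + 2 n}{2 n}$ ($x{\left(n \right)} = \frac{n + \left(-60 + n\right)}{2 n} = \left(-60 + 2 n\right) \frac{1}{2 n} = \frac{-60 + 2 n}{2 n}$)
$x{\left(\left(-68 - 50\right) + 20 \right)} - B{\left(L{\left(-14,T \right)},-96 \right)} = \frac{-30 + \left(\left(-68 - 50\right) + 20\right)}{\left(-68 - 50\right) + 20} - - 96 \left(7 - 96\right) = \frac{-30 + \left(-118 + 20\right)}{-118 + 20} - \left(-96\right) \left(-89\right) = \frac{-30 - 98}{-98} - 8544 = \left(- \frac{1}{98}\right) \left(-128\right) - 8544 = \frac{64}{49} - 8544 = - \frac{418592}{49}$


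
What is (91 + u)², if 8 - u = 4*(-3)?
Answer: 12321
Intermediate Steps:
u = 20 (u = 8 - 4*(-3) = 8 - 1*(-12) = 8 + 12 = 20)
(91 + u)² = (91 + 20)² = 111² = 12321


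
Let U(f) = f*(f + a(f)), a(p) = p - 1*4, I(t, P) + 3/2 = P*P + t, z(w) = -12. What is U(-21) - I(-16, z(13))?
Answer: 1679/2 ≈ 839.50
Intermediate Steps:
I(t, P) = -3/2 + t + P**2 (I(t, P) = -3/2 + (P*P + t) = -3/2 + (P**2 + t) = -3/2 + (t + P**2) = -3/2 + t + P**2)
a(p) = -4 + p (a(p) = p - 4 = -4 + p)
U(f) = f*(-4 + 2*f) (U(f) = f*(f + (-4 + f)) = f*(-4 + 2*f))
U(-21) - I(-16, z(13)) = 2*(-21)*(-2 - 21) - (-3/2 - 16 + (-12)**2) = 2*(-21)*(-23) - (-3/2 - 16 + 144) = 966 - 1*253/2 = 966 - 253/2 = 1679/2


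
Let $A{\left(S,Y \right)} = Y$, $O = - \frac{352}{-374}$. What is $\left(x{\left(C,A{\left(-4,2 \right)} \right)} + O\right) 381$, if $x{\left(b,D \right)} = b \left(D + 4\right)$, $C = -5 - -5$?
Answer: $\frac{6096}{17} \approx 358.59$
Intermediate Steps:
$O = \frac{16}{17}$ ($O = \left(-352\right) \left(- \frac{1}{374}\right) = \frac{16}{17} \approx 0.94118$)
$C = 0$ ($C = -5 + 5 = 0$)
$x{\left(b,D \right)} = b \left(4 + D\right)$
$\left(x{\left(C,A{\left(-4,2 \right)} \right)} + O\right) 381 = \left(0 \left(4 + 2\right) + \frac{16}{17}\right) 381 = \left(0 \cdot 6 + \frac{16}{17}\right) 381 = \left(0 + \frac{16}{17}\right) 381 = \frac{16}{17} \cdot 381 = \frac{6096}{17}$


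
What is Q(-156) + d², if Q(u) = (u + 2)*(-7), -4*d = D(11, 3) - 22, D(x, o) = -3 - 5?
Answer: 4537/4 ≈ 1134.3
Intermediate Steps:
D(x, o) = -8
d = 15/2 (d = -(-8 - 22)/4 = -¼*(-30) = 15/2 ≈ 7.5000)
Q(u) = -14 - 7*u (Q(u) = (2 + u)*(-7) = -14 - 7*u)
Q(-156) + d² = (-14 - 7*(-156)) + (15/2)² = (-14 + 1092) + 225/4 = 1078 + 225/4 = 4537/4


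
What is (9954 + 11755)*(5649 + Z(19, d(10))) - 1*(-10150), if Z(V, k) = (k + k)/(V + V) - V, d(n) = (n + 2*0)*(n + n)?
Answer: 2326746380/19 ≈ 1.2246e+8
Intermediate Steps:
d(n) = 2*n**2 (d(n) = (n + 0)*(2*n) = n*(2*n) = 2*n**2)
Z(V, k) = -V + k/V (Z(V, k) = (2*k)/((2*V)) - V = (2*k)*(1/(2*V)) - V = k/V - V = -V + k/V)
(9954 + 11755)*(5649 + Z(19, d(10))) - 1*(-10150) = (9954 + 11755)*(5649 + (-1*19 + (2*10**2)/19)) - 1*(-10150) = 21709*(5649 + (-19 + (2*100)*(1/19))) + 10150 = 21709*(5649 + (-19 + 200*(1/19))) + 10150 = 21709*(5649 + (-19 + 200/19)) + 10150 = 21709*(5649 - 161/19) + 10150 = 21709*(107170/19) + 10150 = 2326553530/19 + 10150 = 2326746380/19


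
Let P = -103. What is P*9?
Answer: -927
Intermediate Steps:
P*9 = -103*9 = -927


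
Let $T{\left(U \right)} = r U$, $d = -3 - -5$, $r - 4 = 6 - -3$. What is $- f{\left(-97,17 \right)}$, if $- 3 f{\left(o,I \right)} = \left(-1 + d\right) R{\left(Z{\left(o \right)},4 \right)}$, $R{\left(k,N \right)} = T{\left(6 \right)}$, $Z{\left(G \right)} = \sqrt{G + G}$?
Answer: $26$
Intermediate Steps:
$r = 13$ ($r = 4 + \left(6 - -3\right) = 4 + \left(6 + 3\right) = 4 + 9 = 13$)
$d = 2$ ($d = -3 + 5 = 2$)
$Z{\left(G \right)} = \sqrt{2} \sqrt{G}$ ($Z{\left(G \right)} = \sqrt{2 G} = \sqrt{2} \sqrt{G}$)
$T{\left(U \right)} = 13 U$
$R{\left(k,N \right)} = 78$ ($R{\left(k,N \right)} = 13 \cdot 6 = 78$)
$f{\left(o,I \right)} = -26$ ($f{\left(o,I \right)} = - \frac{\left(-1 + 2\right) 78}{3} = - \frac{1 \cdot 78}{3} = \left(- \frac{1}{3}\right) 78 = -26$)
$- f{\left(-97,17 \right)} = \left(-1\right) \left(-26\right) = 26$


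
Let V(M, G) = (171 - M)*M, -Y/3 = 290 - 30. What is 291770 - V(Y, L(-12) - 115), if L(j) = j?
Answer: 1033550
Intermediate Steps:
Y = -780 (Y = -3*(290 - 30) = -3*260 = -780)
V(M, G) = M*(171 - M)
291770 - V(Y, L(-12) - 115) = 291770 - (-780)*(171 - 1*(-780)) = 291770 - (-780)*(171 + 780) = 291770 - (-780)*951 = 291770 - 1*(-741780) = 291770 + 741780 = 1033550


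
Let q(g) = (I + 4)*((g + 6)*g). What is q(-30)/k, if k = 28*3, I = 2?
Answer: 360/7 ≈ 51.429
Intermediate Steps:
q(g) = 6*g*(6 + g) (q(g) = (2 + 4)*((g + 6)*g) = 6*((6 + g)*g) = 6*(g*(6 + g)) = 6*g*(6 + g))
k = 84
q(-30)/k = (6*(-30)*(6 - 30))/84 = (6*(-30)*(-24))*(1/84) = 4320*(1/84) = 360/7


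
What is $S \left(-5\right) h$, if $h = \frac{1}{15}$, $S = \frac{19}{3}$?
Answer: $- \frac{19}{9} \approx -2.1111$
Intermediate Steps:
$S = \frac{19}{3}$ ($S = 19 \cdot \frac{1}{3} = \frac{19}{3} \approx 6.3333$)
$h = \frac{1}{15} \approx 0.066667$
$S \left(-5\right) h = \frac{19}{3} \left(-5\right) \frac{1}{15} = \left(- \frac{95}{3}\right) \frac{1}{15} = - \frac{19}{9}$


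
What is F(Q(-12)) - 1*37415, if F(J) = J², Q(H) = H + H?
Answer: -36839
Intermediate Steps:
Q(H) = 2*H
F(Q(-12)) - 1*37415 = (2*(-12))² - 1*37415 = (-24)² - 37415 = 576 - 37415 = -36839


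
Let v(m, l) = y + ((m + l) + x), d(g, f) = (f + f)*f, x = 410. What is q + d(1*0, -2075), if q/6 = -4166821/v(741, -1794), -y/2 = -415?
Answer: 1585302824/187 ≈ 8.4776e+6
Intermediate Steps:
y = 830 (y = -2*(-415) = 830)
d(g, f) = 2*f² (d(g, f) = (2*f)*f = 2*f²)
v(m, l) = 1240 + l + m (v(m, l) = 830 + ((m + l) + 410) = 830 + ((l + m) + 410) = 830 + (410 + l + m) = 1240 + l + m)
q = -25000926/187 (q = 6*(-4166821/(1240 - 1794 + 741)) = 6*(-4166821/187) = -25000926/187 ≈ -1.3369e+5)
q + d(1*0, -2075) = -25000926/187 + 2*(-2075)² = -25000926/187 + 2*4305625 = -25000926/187 + 8611250 = 1585302824/187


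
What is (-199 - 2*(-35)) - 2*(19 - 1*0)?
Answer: -167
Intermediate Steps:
(-199 - 2*(-35)) - 2*(19 - 1*0) = (-199 + 70) - 2*(19 + 0) = -129 - 2*19 = -129 - 38 = -167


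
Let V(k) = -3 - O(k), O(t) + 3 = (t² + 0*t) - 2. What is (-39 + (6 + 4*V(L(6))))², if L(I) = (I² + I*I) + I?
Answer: 593458321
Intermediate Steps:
O(t) = -5 + t² (O(t) = -3 + ((t² + 0*t) - 2) = -3 + ((t² + 0) - 2) = -3 + (t² - 2) = -3 + (-2 + t²) = -5 + t²)
L(I) = I + 2*I² (L(I) = (I² + I²) + I = 2*I² + I = I + 2*I²)
V(k) = 2 - k² (V(k) = -3 - (-5 + k²) = -3 + (5 - k²) = 2 - k²)
(-39 + (6 + 4*V(L(6))))² = (-39 + (6 + 4*(2 - (6*(1 + 2*6))²)))² = (-39 + (6 + 4*(2 - (6*(1 + 12))²)))² = (-39 + (6 + 4*(2 - (6*13)²)))² = (-39 + (6 + 4*(2 - 1*78²)))² = (-39 + (6 + 4*(2 - 1*6084)))² = (-39 + (6 + 4*(2 - 6084)))² = (-39 + (6 + 4*(-6082)))² = (-39 + (6 - 24328))² = (-39 - 24322)² = (-24361)² = 593458321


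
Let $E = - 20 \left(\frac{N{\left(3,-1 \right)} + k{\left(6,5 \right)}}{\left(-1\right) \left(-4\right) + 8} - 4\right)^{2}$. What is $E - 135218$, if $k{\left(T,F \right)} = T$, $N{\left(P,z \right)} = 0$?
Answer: $-135463$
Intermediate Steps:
$E = -245$ ($E = - 20 \left(\frac{0 + 6}{\left(-1\right) \left(-4\right) + 8} - 4\right)^{2} = - 20 \left(\frac{6}{4 + 8} - 4\right)^{2} = - 20 \left(\frac{6}{12} - 4\right)^{2} = - 20 \left(6 \cdot \frac{1}{12} - 4\right)^{2} = - 20 \left(\frac{1}{2} - 4\right)^{2} = - 20 \left(- \frac{7}{2}\right)^{2} = \left(-20\right) \frac{49}{4} = -245$)
$E - 135218 = -245 - 135218 = -135463$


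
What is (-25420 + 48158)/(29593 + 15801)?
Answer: 11369/22697 ≈ 0.50090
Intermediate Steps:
(-25420 + 48158)/(29593 + 15801) = 22738/45394 = 22738*(1/45394) = 11369/22697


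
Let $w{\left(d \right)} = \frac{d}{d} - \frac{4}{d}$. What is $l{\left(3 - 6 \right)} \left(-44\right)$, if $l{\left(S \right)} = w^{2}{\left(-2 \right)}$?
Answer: $-396$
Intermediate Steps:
$w{\left(d \right)} = 1 - \frac{4}{d}$
$l{\left(S \right)} = 9$ ($l{\left(S \right)} = \left(\frac{-4 - 2}{-2}\right)^{2} = \left(\left(- \frac{1}{2}\right) \left(-6\right)\right)^{2} = 3^{2} = 9$)
$l{\left(3 - 6 \right)} \left(-44\right) = 9 \left(-44\right) = -396$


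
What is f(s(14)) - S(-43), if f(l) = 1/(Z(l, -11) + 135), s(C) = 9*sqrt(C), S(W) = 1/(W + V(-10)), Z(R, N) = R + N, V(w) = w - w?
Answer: 9787/306203 - 9*sqrt(14)/14242 ≈ 0.029598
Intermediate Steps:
V(w) = 0
Z(R, N) = N + R
S(W) = 1/W (S(W) = 1/(W + 0) = 1/W)
f(l) = 1/(124 + l) (f(l) = 1/((-11 + l) + 135) = 1/(124 + l))
f(s(14)) - S(-43) = 1/(124 + 9*sqrt(14)) - 1/(-43) = 1/(124 + 9*sqrt(14)) - 1*(-1/43) = 1/(124 + 9*sqrt(14)) + 1/43 = 1/43 + 1/(124 + 9*sqrt(14))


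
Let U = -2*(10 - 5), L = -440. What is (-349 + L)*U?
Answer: 7890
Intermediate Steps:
U = -10 (U = -2*5 = -10)
(-349 + L)*U = (-349 - 440)*(-10) = -789*(-10) = 7890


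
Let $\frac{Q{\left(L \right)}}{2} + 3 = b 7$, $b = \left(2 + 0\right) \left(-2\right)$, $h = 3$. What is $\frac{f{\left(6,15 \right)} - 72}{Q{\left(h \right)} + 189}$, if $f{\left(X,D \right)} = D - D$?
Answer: $- \frac{72}{127} \approx -0.56693$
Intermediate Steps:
$f{\left(X,D \right)} = 0$
$b = -4$ ($b = 2 \left(-2\right) = -4$)
$Q{\left(L \right)} = -62$ ($Q{\left(L \right)} = -6 + 2 \left(\left(-4\right) 7\right) = -6 + 2 \left(-28\right) = -6 - 56 = -62$)
$\frac{f{\left(6,15 \right)} - 72}{Q{\left(h \right)} + 189} = \frac{0 - 72}{-62 + 189} = - \frac{72}{127}$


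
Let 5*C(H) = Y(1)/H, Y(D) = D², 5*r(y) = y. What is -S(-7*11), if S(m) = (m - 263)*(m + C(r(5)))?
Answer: -26112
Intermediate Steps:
r(y) = y/5
C(H) = 1/(5*H) (C(H) = (1²/H)/5 = (1/H)/5 = 1/(5*H))
S(m) = (-263 + m)*(⅕ + m) (S(m) = (m - 263)*(m + 1/(5*(((⅕)*5)))) = (-263 + m)*(m + (⅕)/1) = (-263 + m)*(m + (⅕)*1) = (-263 + m)*(m + ⅕) = (-263 + m)*(⅕ + m))
-S(-7*11) = -(-263/5 + (-7*11)² - (-9198)*11/5) = -(-263/5 + (-77)² - 1314/5*(-77)) = -(-263/5 + 5929 + 101178/5) = -1*26112 = -26112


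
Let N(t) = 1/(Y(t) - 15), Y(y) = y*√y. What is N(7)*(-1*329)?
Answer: 329/(15 - 7*√7) ≈ -93.459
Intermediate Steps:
Y(y) = y^(3/2)
N(t) = 1/(-15 + t^(3/2)) (N(t) = 1/(t^(3/2) - 15) = 1/(-15 + t^(3/2)))
N(7)*(-1*329) = (-1*329)/(-15 + 7^(3/2)) = -329/(-15 + 7*√7)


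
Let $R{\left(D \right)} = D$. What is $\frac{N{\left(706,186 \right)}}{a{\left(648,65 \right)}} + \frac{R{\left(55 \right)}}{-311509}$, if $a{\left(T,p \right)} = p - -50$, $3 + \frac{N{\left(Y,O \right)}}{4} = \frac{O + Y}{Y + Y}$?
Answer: $- \frac{94901711}{1149609805} \approx -0.082551$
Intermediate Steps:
$N{\left(Y,O \right)} = -12 + \frac{2 \left(O + Y\right)}{Y}$ ($N{\left(Y,O \right)} = -12 + 4 \frac{O + Y}{Y + Y} = -12 + 4 \frac{O + Y}{2 Y} = -12 + \frac{2 \left(O + Y\right)}{Y}$)
$a{\left(T,p \right)} = 50 + p$ ($a{\left(T,p \right)} = p + 50 = 50 + p$)
$\frac{N{\left(706,186 \right)}}{a{\left(648,65 \right)}} + \frac{R{\left(55 \right)}}{-311509} = \frac{-10 + 2 \cdot 186 \cdot \frac{1}{706}}{50 + 65} + \frac{55}{-311509} = \frac{-10 + 2 \cdot 186 \cdot \frac{1}{706}}{115} + 55 \left(- \frac{1}{311509}\right) = \left(-10 + \frac{186}{353}\right) \frac{1}{115} - \frac{5}{28319} = \left(- \frac{3344}{353}\right) \frac{1}{115} - \frac{5}{28319} = - \frac{3344}{40595} - \frac{5}{28319} = - \frac{94901711}{1149609805}$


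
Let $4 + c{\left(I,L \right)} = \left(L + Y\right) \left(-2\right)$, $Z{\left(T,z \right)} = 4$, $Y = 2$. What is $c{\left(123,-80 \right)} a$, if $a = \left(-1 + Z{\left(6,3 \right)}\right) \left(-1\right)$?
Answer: $-456$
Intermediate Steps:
$c{\left(I,L \right)} = -8 - 2 L$ ($c{\left(I,L \right)} = -4 + \left(L + 2\right) \left(-2\right) = -4 + \left(2 + L\right) \left(-2\right) = -4 - \left(4 + 2 L\right) = -8 - 2 L$)
$a = -3$ ($a = \left(-1 + 4\right) \left(-1\right) = 3 \left(-1\right) = -3$)
$c{\left(123,-80 \right)} a = \left(-8 - -160\right) \left(-3\right) = \left(-8 + 160\right) \left(-3\right) = 152 \left(-3\right) = -456$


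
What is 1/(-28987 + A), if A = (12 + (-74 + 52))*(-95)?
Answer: -1/28037 ≈ -3.5667e-5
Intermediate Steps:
A = 950 (A = (12 - 22)*(-95) = -10*(-95) = 950)
1/(-28987 + A) = 1/(-28987 + 950) = 1/(-28037) = -1/28037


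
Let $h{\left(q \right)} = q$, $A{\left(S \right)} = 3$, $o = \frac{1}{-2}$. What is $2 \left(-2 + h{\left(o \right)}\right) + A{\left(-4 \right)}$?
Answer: $-2$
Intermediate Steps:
$o = - \frac{1}{2} \approx -0.5$
$2 \left(-2 + h{\left(o \right)}\right) + A{\left(-4 \right)} = 2 \left(-2 - \frac{1}{2}\right) + 3 = 2 \left(- \frac{5}{2}\right) + 3 = -5 + 3 = -2$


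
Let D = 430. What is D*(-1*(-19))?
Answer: 8170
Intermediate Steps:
D*(-1*(-19)) = 430*(-1*(-19)) = 430*19 = 8170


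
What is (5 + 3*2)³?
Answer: 1331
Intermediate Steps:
(5 + 3*2)³ = (5 + 6)³ = 11³ = 1331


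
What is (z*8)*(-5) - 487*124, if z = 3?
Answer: -60508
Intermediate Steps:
(z*8)*(-5) - 487*124 = (3*8)*(-5) - 487*124 = 24*(-5) - 60388 = -120 - 60388 = -60508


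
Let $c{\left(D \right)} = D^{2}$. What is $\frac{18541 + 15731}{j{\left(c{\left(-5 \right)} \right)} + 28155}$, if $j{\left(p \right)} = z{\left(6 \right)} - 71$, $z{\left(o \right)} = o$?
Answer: $\frac{17136}{14045} \approx 1.2201$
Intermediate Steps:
$j{\left(p \right)} = -65$ ($j{\left(p \right)} = 6 - 71 = -65$)
$\frac{18541 + 15731}{j{\left(c{\left(-5 \right)} \right)} + 28155} = \frac{18541 + 15731}{-65 + 28155} = \frac{34272}{28090} = 34272 \cdot \frac{1}{28090} = \frac{17136}{14045}$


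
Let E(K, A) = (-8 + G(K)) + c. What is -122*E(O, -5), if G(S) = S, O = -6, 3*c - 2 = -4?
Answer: 5368/3 ≈ 1789.3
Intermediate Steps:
c = -⅔ (c = ⅔ + (⅓)*(-4) = ⅔ - 4/3 = -⅔ ≈ -0.66667)
E(K, A) = -26/3 + K (E(K, A) = (-8 + K) - ⅔ = -26/3 + K)
-122*E(O, -5) = -122*(-26/3 - 6) = -122*(-44/3) = 5368/3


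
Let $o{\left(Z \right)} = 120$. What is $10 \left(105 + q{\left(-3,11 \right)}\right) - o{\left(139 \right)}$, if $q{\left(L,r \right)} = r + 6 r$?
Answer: $1700$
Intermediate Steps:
$q{\left(L,r \right)} = 7 r$
$10 \left(105 + q{\left(-3,11 \right)}\right) - o{\left(139 \right)} = 10 \left(105 + 7 \cdot 11\right) - 120 = 10 \left(105 + 77\right) - 120 = 10 \cdot 182 - 120 = 1820 - 120 = 1700$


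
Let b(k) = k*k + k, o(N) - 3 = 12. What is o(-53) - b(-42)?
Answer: -1707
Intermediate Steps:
o(N) = 15 (o(N) = 3 + 12 = 15)
b(k) = k + k² (b(k) = k² + k = k + k²)
o(-53) - b(-42) = 15 - (-42)*(1 - 42) = 15 - (-42)*(-41) = 15 - 1*1722 = 15 - 1722 = -1707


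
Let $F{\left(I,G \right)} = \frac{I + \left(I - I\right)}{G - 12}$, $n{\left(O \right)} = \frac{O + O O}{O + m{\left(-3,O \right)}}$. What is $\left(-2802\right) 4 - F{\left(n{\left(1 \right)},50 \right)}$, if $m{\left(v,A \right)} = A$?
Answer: $- \frac{425905}{38} \approx -11208.0$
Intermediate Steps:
$n{\left(O \right)} = \frac{O + O^{2}}{2 O}$ ($n{\left(O \right)} = \frac{O + O O}{O + O} = \frac{O + O^{2}}{2 O}$)
$F{\left(I,G \right)} = \frac{I}{-12 + G}$ ($F{\left(I,G \right)} = \frac{I + 0}{-12 + G} = \frac{I}{-12 + G}$)
$\left(-2802\right) 4 - F{\left(n{\left(1 \right)},50 \right)} = \left(-2802\right) 4 - \frac{\frac{1}{2} + \frac{1}{2} \cdot 1}{-12 + 50} = -11208 - \frac{\frac{1}{2} + \frac{1}{2}}{38} = -11208 - 1 \cdot \frac{1}{38} = -11208 - \frac{1}{38} = - \frac{425905}{38}$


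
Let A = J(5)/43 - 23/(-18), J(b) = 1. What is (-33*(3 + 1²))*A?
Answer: -22154/129 ≈ -171.74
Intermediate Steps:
A = 1007/774 (A = 1/43 - 23/(-18) = 1*(1/43) - 23*(-1/18) = 1/43 + 23/18 = 1007/774 ≈ 1.3010)
(-33*(3 + 1²))*A = -33*(3 + 1²)*(1007/774) = -33*(3 + 1)*(1007/774) = -33*4*(1007/774) = -132*1007/774 = -22154/129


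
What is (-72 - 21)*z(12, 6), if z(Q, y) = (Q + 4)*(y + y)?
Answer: -17856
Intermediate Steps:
z(Q, y) = 2*y*(4 + Q) (z(Q, y) = (4 + Q)*(2*y) = 2*y*(4 + Q))
(-72 - 21)*z(12, 6) = (-72 - 21)*(2*6*(4 + 12)) = -186*6*16 = -93*192 = -17856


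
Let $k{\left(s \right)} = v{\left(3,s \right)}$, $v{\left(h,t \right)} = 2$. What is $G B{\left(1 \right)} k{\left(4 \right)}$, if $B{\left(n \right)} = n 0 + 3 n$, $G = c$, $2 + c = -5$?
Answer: $-42$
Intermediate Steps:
$c = -7$ ($c = -2 - 5 = -7$)
$k{\left(s \right)} = 2$
$G = -7$
$B{\left(n \right)} = 3 n$ ($B{\left(n \right)} = 0 + 3 n = 3 n$)
$G B{\left(1 \right)} k{\left(4 \right)} = - 7 \cdot 3 \cdot 1 \cdot 2 = - 7 \cdot 3 \cdot 2 = \left(-7\right) 6 = -42$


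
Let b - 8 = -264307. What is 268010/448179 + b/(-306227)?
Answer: 200525159791/137244510633 ≈ 1.4611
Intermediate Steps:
b = -264299 (b = 8 - 264307 = -264299)
268010/448179 + b/(-306227) = 268010/448179 - 264299/(-306227) = 268010*(1/448179) - 264299*(-1/306227) = 268010/448179 + 264299/306227 = 200525159791/137244510633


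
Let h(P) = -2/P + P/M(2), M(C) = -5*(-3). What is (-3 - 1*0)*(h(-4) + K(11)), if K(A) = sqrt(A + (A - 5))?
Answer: -7/10 - 3*sqrt(17) ≈ -13.069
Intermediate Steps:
M(C) = 15
K(A) = sqrt(-5 + 2*A) (K(A) = sqrt(A + (-5 + A)) = sqrt(-5 + 2*A))
h(P) = -2/P + P/15
(-3 - 1*0)*(h(-4) + K(11)) = (-3 - 1*0)*((-2/(-4) + (1/15)*(-4)) + sqrt(-5 + 2*11)) = (-3 + 0)*((-2*(-1/4) - 4/15) + sqrt(-5 + 22)) = -3*((1/2 - 4/15) + sqrt(17)) = -3*(7/30 + sqrt(17)) = -7/10 - 3*sqrt(17)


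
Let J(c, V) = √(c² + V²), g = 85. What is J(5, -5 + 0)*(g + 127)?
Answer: 1060*√2 ≈ 1499.1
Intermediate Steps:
J(c, V) = √(V² + c²)
J(5, -5 + 0)*(g + 127) = √((-5 + 0)² + 5²)*(85 + 127) = √((-5)² + 25)*212 = √(25 + 25)*212 = √50*212 = (5*√2)*212 = 1060*√2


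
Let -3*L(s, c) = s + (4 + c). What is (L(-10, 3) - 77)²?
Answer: 5776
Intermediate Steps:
L(s, c) = -4/3 - c/3 - s/3 (L(s, c) = -(s + (4 + c))/3 = -(4 + c + s)/3 = -4/3 - c/3 - s/3)
(L(-10, 3) - 77)² = ((-4/3 - ⅓*3 - ⅓*(-10)) - 77)² = ((-4/3 - 1 + 10/3) - 77)² = (1 - 77)² = (-76)² = 5776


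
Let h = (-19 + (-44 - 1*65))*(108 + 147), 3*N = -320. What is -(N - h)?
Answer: -97600/3 ≈ -32533.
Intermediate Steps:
N = -320/3 (N = (⅓)*(-320) = -320/3 ≈ -106.67)
h = -32640 (h = (-19 + (-44 - 65))*255 = (-19 - 109)*255 = -128*255 = -32640)
-(N - h) = -(-320/3 - 1*(-32640)) = -(-320/3 + 32640) = -1*97600/3 = -97600/3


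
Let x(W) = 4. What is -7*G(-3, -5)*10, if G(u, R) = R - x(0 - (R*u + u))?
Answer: 630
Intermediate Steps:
G(u, R) = -4 + R (G(u, R) = R - 1*4 = R - 4 = -4 + R)
-7*G(-3, -5)*10 = -7*(-4 - 5)*10 = -7*(-9)*10 = 63*10 = 630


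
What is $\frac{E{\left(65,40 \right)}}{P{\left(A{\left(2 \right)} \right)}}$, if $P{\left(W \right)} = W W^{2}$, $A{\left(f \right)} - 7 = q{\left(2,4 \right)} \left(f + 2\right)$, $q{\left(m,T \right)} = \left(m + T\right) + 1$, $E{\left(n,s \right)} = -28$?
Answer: $- \frac{4}{6125} \approx -0.00065306$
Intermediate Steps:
$q{\left(m,T \right)} = 1 + T + m$ ($q{\left(m,T \right)} = \left(T + m\right) + 1 = 1 + T + m$)
$A{\left(f \right)} = 21 + 7 f$ ($A{\left(f \right)} = 7 + \left(1 + 4 + 2\right) \left(f + 2\right) = 7 + 7 \left(2 + f\right) = 7 + \left(14 + 7 f\right) = 21 + 7 f$)
$P{\left(W \right)} = W^{3}$
$\frac{E{\left(65,40 \right)}}{P{\left(A{\left(2 \right)} \right)}} = - \frac{28}{\left(21 + 7 \cdot 2\right)^{3}} = - \frac{28}{\left(21 + 14\right)^{3}} = - \frac{28}{35^{3}} = - \frac{28}{42875} = \left(-28\right) \frac{1}{42875} = - \frac{4}{6125}$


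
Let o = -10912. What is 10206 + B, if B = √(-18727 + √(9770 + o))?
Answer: 10206 + √(-18727 + I*√1142) ≈ 10206.0 + 136.85*I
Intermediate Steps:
B = √(-18727 + I*√1142) (B = √(-18727 + √(9770 - 10912)) = √(-18727 + √(-1142)) = √(-18727 + I*√1142) ≈ 0.123 + 136.85*I)
10206 + B = 10206 + √(-18727 + I*√1142)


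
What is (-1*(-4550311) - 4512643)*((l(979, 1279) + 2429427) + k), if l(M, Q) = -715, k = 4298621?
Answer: 253405179444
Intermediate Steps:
(-1*(-4550311) - 4512643)*((l(979, 1279) + 2429427) + k) = (-1*(-4550311) - 4512643)*((-715 + 2429427) + 4298621) = (4550311 - 4512643)*(2428712 + 4298621) = 37668*6727333 = 253405179444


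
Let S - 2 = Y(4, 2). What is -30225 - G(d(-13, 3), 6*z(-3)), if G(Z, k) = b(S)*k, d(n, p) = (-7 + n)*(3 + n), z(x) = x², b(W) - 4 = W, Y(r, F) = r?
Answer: -30765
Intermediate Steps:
S = 6 (S = 2 + 4 = 6)
b(W) = 4 + W
G(Z, k) = 10*k (G(Z, k) = (4 + 6)*k = 10*k)
-30225 - G(d(-13, 3), 6*z(-3)) = -30225 - 10*6*(-3)² = -30225 - 10*6*9 = -30225 - 10*54 = -30225 - 1*540 = -30225 - 540 = -30765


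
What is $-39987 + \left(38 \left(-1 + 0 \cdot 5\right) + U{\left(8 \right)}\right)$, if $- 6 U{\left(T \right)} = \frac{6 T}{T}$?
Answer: $-40026$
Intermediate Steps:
$U{\left(T \right)} = -1$ ($U{\left(T \right)} = - \frac{6 T \frac{1}{T}}{6} = \left(- \frac{1}{6}\right) 6 = -1$)
$-39987 + \left(38 \left(-1 + 0 \cdot 5\right) + U{\left(8 \right)}\right) = -39987 + \left(38 \left(-1 + 0 \cdot 5\right) - 1\right) = -39987 + \left(38 \left(-1 + 0\right) - 1\right) = -39987 + \left(38 \left(-1\right) - 1\right) = -39987 - 39 = -40026$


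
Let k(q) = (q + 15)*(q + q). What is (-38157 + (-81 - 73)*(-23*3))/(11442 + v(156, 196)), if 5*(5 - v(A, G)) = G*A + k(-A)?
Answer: 137655/17333 ≈ 7.9418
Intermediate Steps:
k(q) = 2*q*(15 + q) (k(q) = (15 + q)*(2*q) = 2*q*(15 + q))
v(A, G) = 5 - A*G/5 + 2*A*(15 - A)/5 (v(A, G) = 5 - (G*A + 2*(-A)*(15 - A))/5 = 5 - (A*G - 2*A*(15 - A))/5 = 5 + (-A*G/5 + 2*A*(15 - A)/5) = 5 - A*G/5 + 2*A*(15 - A)/5)
(-38157 + (-81 - 73)*(-23*3))/(11442 + v(156, 196)) = (-38157 + (-81 - 73)*(-23*3))/(11442 + (5 - ⅖*156*(-15 + 156) - ⅕*156*196)) = (-38157 - 154*(-69))/(11442 + (5 - ⅖*156*141 - 30576/5)) = (-38157 + 10626)/(11442 + (5 - 43992/5 - 30576/5)) = -27531/(11442 - 74543/5) = -27531/(-17333/5) = -27531*(-5/17333) = 137655/17333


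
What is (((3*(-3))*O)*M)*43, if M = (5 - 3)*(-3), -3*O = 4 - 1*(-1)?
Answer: -3870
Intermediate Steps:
O = -5/3 (O = -(4 - 1*(-1))/3 = -(4 + 1)/3 = -⅓*5 = -5/3 ≈ -1.6667)
M = -6 (M = 2*(-3) = -6)
(((3*(-3))*O)*M)*43 = (((3*(-3))*(-5/3))*(-6))*43 = (-9*(-5/3)*(-6))*43 = (15*(-6))*43 = -90*43 = -3870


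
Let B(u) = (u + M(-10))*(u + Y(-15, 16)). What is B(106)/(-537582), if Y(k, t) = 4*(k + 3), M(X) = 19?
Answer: -3625/268791 ≈ -0.013486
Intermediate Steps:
Y(k, t) = 12 + 4*k (Y(k, t) = 4*(3 + k) = 12 + 4*k)
B(u) = (-48 + u)*(19 + u) (B(u) = (u + 19)*(u + (12 + 4*(-15))) = (19 + u)*(u + (12 - 60)) = (19 + u)*(u - 48) = (19 + u)*(-48 + u) = (-48 + u)*(19 + u))
B(106)/(-537582) = (-912 + 106**2 - 29*106)/(-537582) = (-912 + 11236 - 3074)*(-1/537582) = 7250*(-1/537582) = -3625/268791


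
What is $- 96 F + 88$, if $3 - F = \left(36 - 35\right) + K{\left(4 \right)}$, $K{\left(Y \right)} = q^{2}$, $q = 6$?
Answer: $3352$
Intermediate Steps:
$K{\left(Y \right)} = 36$ ($K{\left(Y \right)} = 6^{2} = 36$)
$F = -34$ ($F = 3 - \left(\left(36 - 35\right) + 36\right) = 3 - \left(1 + 36\right) = 3 - 37 = -34$)
$- 96 F + 88 = \left(-96\right) \left(-34\right) + 88 = 3264 + 88 = 3352$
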